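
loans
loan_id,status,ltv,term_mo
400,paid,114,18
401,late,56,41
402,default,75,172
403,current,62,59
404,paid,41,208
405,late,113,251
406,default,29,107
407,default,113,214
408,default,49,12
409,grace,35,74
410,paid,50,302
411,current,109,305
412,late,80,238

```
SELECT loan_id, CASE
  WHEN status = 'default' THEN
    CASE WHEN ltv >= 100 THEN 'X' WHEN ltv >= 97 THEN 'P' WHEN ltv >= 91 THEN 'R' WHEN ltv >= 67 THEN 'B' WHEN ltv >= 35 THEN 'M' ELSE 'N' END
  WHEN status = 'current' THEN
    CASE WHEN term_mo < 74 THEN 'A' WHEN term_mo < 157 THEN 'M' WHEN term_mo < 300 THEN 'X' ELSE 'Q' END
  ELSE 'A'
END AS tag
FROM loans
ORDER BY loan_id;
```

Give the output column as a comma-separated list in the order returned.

loan_id=400: status='paid' → outer ELSE → A
loan_id=401: status='late' → outer ELSE → A
loan_id=402: status='default' → inner[ltv >= 67] → B
loan_id=403: status='current' → inner[term_mo < 74] → A
loan_id=404: status='paid' → outer ELSE → A
loan_id=405: status='late' → outer ELSE → A
loan_id=406: status='default' → inner[ELSE] → N
loan_id=407: status='default' → inner[ltv >= 100] → X
loan_id=408: status='default' → inner[ltv >= 35] → M
loan_id=409: status='grace' → outer ELSE → A
loan_id=410: status='paid' → outer ELSE → A
loan_id=411: status='current' → inner[ELSE] → Q
loan_id=412: status='late' → outer ELSE → A

A, A, B, A, A, A, N, X, M, A, A, Q, A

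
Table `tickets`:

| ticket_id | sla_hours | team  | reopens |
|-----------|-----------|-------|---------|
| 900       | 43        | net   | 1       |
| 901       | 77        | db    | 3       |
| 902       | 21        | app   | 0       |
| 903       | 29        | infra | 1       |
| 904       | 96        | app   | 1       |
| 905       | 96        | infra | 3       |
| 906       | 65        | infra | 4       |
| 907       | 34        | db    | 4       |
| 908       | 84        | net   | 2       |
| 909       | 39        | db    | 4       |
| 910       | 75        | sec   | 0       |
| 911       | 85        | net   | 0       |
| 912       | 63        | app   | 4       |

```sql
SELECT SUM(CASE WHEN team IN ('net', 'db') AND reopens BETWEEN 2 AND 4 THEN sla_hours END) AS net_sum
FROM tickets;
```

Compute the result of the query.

234

ticket_id=900: ✗
ticket_id=901: ✓ → 77
ticket_id=902: ✗
ticket_id=903: ✗
ticket_id=904: ✗
ticket_id=905: ✗
ticket_id=906: ✗
ticket_id=907: ✓ → 34
ticket_id=908: ✓ → 84
ticket_id=909: ✓ → 39
ticket_id=910: ✗
ticket_id=911: ✗
ticket_id=912: ✗
net_sum = 77 + 34 + 84 + 39 = 234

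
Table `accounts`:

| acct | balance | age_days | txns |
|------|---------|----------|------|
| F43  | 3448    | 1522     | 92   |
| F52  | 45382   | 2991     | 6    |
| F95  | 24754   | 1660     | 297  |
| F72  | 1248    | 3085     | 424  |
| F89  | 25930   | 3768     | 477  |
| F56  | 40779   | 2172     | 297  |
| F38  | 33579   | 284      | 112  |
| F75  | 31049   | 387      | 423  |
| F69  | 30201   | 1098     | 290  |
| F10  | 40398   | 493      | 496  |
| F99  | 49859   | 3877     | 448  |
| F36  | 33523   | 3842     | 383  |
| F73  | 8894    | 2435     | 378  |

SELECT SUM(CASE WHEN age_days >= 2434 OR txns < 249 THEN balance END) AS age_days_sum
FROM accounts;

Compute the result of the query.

201863

acct=F43: ✓ → 3448
acct=F52: ✓ → 45382
acct=F95: ✗
acct=F72: ✓ → 1248
acct=F89: ✓ → 25930
acct=F56: ✗
acct=F38: ✓ → 33579
acct=F75: ✗
acct=F69: ✗
acct=F10: ✗
acct=F99: ✓ → 49859
acct=F36: ✓ → 33523
acct=F73: ✓ → 8894
age_days_sum = 3448 + 45382 + 1248 + 25930 + 33579 + 49859 + 33523 + 8894 = 201863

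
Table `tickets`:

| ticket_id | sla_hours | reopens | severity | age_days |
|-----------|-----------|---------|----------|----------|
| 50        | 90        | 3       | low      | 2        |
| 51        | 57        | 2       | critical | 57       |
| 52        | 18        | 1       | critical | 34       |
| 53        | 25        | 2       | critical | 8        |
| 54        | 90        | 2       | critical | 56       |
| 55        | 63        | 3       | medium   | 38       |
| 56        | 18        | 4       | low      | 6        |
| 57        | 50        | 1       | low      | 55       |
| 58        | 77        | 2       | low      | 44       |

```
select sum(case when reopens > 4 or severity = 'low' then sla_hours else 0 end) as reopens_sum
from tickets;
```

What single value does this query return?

235

ticket_id=50: ✓ → 90
ticket_id=51: ✗
ticket_id=52: ✗
ticket_id=53: ✗
ticket_id=54: ✗
ticket_id=55: ✗
ticket_id=56: ✓ → 18
ticket_id=57: ✓ → 50
ticket_id=58: ✓ → 77
reopens_sum = 90 + 18 + 50 + 77 = 235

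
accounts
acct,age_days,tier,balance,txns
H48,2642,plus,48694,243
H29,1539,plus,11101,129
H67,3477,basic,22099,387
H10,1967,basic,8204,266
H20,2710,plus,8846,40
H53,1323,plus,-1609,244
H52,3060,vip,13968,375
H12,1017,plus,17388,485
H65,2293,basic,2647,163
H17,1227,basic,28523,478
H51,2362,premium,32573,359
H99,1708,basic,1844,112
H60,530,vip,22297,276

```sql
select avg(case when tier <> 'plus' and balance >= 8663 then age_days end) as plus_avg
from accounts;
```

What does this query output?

acct=H48: ✗
acct=H29: ✗
acct=H67: ✓ → 3477
acct=H10: ✗
acct=H20: ✗
acct=H53: ✗
acct=H52: ✓ → 3060
acct=H12: ✗
acct=H65: ✗
acct=H17: ✓ → 1227
acct=H51: ✓ → 2362
acct=H99: ✗
acct=H60: ✓ → 530
plus_avg = (3477 + 3060 + 1227 + 2362 + 530) / 5 = 2131.2

2131.2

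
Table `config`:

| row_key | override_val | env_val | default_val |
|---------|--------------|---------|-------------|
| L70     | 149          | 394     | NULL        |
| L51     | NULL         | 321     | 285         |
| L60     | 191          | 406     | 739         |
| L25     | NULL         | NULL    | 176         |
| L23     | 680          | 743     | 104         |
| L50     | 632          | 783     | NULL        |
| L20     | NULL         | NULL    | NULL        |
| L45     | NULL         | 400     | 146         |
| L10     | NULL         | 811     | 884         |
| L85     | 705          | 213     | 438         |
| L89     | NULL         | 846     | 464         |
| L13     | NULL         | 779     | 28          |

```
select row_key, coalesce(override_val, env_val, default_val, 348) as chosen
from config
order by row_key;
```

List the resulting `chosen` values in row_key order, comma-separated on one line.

row_key=L10: override_val=NULL, env_val=811 → 811
row_key=L13: override_val=NULL, env_val=779 → 779
row_key=L20: override_val=NULL, env_val=NULL, default_val=NULL, → literal 348 → 348
row_key=L23: override_val=680 → 680
row_key=L25: override_val=NULL, env_val=NULL, default_val=176 → 176
row_key=L45: override_val=NULL, env_val=400 → 400
row_key=L50: override_val=632 → 632
row_key=L51: override_val=NULL, env_val=321 → 321
row_key=L60: override_val=191 → 191
row_key=L70: override_val=149 → 149
row_key=L85: override_val=705 → 705
row_key=L89: override_val=NULL, env_val=846 → 846

811, 779, 348, 680, 176, 400, 632, 321, 191, 149, 705, 846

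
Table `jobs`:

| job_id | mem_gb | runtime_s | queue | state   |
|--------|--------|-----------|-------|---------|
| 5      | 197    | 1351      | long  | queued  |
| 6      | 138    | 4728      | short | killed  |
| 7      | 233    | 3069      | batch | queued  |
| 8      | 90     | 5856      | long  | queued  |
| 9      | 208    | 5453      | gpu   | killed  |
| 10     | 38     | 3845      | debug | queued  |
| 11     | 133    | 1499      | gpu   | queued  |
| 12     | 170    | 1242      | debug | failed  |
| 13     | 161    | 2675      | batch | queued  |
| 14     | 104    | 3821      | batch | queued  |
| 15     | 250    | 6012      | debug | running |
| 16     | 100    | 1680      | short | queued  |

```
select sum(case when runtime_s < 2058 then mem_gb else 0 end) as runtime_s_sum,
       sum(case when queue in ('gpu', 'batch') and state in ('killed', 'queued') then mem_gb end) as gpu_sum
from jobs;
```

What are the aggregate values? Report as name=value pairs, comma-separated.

[runtime_s_sum: runtime_s < 2058]
job_id=5: ✓ → 197
job_id=6: ✗
job_id=7: ✗
job_id=8: ✗
job_id=9: ✗
job_id=10: ✗
job_id=11: ✓ → 133
job_id=12: ✓ → 170
job_id=13: ✗
job_id=14: ✗
job_id=15: ✗
job_id=16: ✓ → 100
runtime_s_sum = 197 + 133 + 170 + 100 = 600
—
[gpu_sum: queue in ('gpu', 'batch') and state in ('killed', 'queued')]
job_id=5: ✗
job_id=6: ✗
job_id=7: ✓ → 233
job_id=8: ✗
job_id=9: ✓ → 208
job_id=10: ✗
job_id=11: ✓ → 133
job_id=12: ✗
job_id=13: ✓ → 161
job_id=14: ✓ → 104
job_id=15: ✗
job_id=16: ✗
gpu_sum = 233 + 208 + 133 + 161 + 104 = 839

runtime_s_sum=600, gpu_sum=839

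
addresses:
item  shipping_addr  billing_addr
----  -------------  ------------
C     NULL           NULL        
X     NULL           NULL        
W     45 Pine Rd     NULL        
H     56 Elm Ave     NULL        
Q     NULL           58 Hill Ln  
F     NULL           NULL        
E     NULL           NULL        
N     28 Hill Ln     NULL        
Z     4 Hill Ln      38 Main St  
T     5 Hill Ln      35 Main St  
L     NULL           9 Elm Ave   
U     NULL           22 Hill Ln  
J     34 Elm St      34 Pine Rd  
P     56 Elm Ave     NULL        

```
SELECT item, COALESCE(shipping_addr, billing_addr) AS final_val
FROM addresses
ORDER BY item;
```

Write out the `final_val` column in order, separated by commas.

item=C: shipping_addr=NULL, billing_addr=NULL (all NULL) → NULL
item=E: shipping_addr=NULL, billing_addr=NULL (all NULL) → NULL
item=F: shipping_addr=NULL, billing_addr=NULL (all NULL) → NULL
item=H: shipping_addr=56 Elm Ave → 56 Elm Ave
item=J: shipping_addr=34 Elm St → 34 Elm St
item=L: shipping_addr=NULL, billing_addr=9 Elm Ave → 9 Elm Ave
item=N: shipping_addr=28 Hill Ln → 28 Hill Ln
item=P: shipping_addr=56 Elm Ave → 56 Elm Ave
item=Q: shipping_addr=NULL, billing_addr=58 Hill Ln → 58 Hill Ln
item=T: shipping_addr=5 Hill Ln → 5 Hill Ln
item=U: shipping_addr=NULL, billing_addr=22 Hill Ln → 22 Hill Ln
item=W: shipping_addr=45 Pine Rd → 45 Pine Rd
item=X: shipping_addr=NULL, billing_addr=NULL (all NULL) → NULL
item=Z: shipping_addr=4 Hill Ln → 4 Hill Ln

NULL, NULL, NULL, 56 Elm Ave, 34 Elm St, 9 Elm Ave, 28 Hill Ln, 56 Elm Ave, 58 Hill Ln, 5 Hill Ln, 22 Hill Ln, 45 Pine Rd, NULL, 4 Hill Ln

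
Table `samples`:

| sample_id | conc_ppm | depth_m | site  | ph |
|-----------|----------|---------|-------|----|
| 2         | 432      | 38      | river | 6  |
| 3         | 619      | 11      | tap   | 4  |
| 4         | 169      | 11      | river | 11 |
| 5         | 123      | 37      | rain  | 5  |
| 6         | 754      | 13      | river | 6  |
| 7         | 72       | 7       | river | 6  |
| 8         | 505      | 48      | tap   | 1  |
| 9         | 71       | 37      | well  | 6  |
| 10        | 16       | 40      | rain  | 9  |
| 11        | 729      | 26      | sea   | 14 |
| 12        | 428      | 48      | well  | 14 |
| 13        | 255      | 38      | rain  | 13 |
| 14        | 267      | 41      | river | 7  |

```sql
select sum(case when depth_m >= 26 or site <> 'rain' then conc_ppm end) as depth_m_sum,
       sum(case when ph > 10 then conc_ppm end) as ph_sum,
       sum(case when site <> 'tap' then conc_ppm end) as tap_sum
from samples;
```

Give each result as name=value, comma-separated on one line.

depth_m_sum=4440, ph_sum=1581, tap_sum=3316

[depth_m_sum: depth_m >= 26 or site <> 'rain']
sample_id=2: ✓ → 432
sample_id=3: ✓ → 619
sample_id=4: ✓ → 169
sample_id=5: ✓ → 123
sample_id=6: ✓ → 754
sample_id=7: ✓ → 72
sample_id=8: ✓ → 505
sample_id=9: ✓ → 71
sample_id=10: ✓ → 16
sample_id=11: ✓ → 729
sample_id=12: ✓ → 428
sample_id=13: ✓ → 255
sample_id=14: ✓ → 267
depth_m_sum = 432 + 619 + 169 + 123 + 754 + 72 + 505 + 71 + 16 + 729 + 428 + 255 + 267 = 4440
—
[ph_sum: ph > 10]
sample_id=2: ✗
sample_id=3: ✗
sample_id=4: ✓ → 169
sample_id=5: ✗
sample_id=6: ✗
sample_id=7: ✗
sample_id=8: ✗
sample_id=9: ✗
sample_id=10: ✗
sample_id=11: ✓ → 729
sample_id=12: ✓ → 428
sample_id=13: ✓ → 255
sample_id=14: ✗
ph_sum = 169 + 729 + 428 + 255 = 1581
—
[tap_sum: site <> 'tap']
sample_id=2: ✓ → 432
sample_id=3: ✗
sample_id=4: ✓ → 169
sample_id=5: ✓ → 123
sample_id=6: ✓ → 754
sample_id=7: ✓ → 72
sample_id=8: ✗
sample_id=9: ✓ → 71
sample_id=10: ✓ → 16
sample_id=11: ✓ → 729
sample_id=12: ✓ → 428
sample_id=13: ✓ → 255
sample_id=14: ✓ → 267
tap_sum = 432 + 169 + 123 + 754 + 72 + 71 + 16 + 729 + 428 + 255 + 267 = 3316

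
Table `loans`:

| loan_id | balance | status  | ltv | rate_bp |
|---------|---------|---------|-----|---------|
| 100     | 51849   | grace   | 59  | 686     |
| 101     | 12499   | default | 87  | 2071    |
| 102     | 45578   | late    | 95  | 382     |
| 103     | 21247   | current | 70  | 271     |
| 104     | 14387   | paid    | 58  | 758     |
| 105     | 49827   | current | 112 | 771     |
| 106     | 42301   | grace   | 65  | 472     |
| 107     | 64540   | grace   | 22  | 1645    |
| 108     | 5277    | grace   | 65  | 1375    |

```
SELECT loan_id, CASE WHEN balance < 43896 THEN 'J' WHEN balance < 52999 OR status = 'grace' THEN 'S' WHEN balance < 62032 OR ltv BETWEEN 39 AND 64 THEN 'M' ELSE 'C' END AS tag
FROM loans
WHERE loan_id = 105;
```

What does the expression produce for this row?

S

loan_id = 105: balance=49827, status=current, ltv=112, rate_bp=771.
balance < 43896 → false
balance < 52999 OR status = 'grace' → true → S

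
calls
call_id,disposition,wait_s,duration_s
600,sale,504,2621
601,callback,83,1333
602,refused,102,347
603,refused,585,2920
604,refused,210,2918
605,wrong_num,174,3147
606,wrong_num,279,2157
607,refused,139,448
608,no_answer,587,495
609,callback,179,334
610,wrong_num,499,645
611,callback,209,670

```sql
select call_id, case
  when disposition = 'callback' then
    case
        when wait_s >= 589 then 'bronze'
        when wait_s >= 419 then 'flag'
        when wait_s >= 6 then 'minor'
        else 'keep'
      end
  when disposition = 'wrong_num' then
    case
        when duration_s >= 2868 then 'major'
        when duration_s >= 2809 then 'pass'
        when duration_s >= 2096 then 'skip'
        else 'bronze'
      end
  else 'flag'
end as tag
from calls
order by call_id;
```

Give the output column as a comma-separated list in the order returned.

call_id=600: disposition='sale' → outer ELSE → flag
call_id=601: disposition='callback' → inner[wait_s >= 6] → minor
call_id=602: disposition='refused' → outer ELSE → flag
call_id=603: disposition='refused' → outer ELSE → flag
call_id=604: disposition='refused' → outer ELSE → flag
call_id=605: disposition='wrong_num' → inner[duration_s >= 2868] → major
call_id=606: disposition='wrong_num' → inner[duration_s >= 2096] → skip
call_id=607: disposition='refused' → outer ELSE → flag
call_id=608: disposition='no_answer' → outer ELSE → flag
call_id=609: disposition='callback' → inner[wait_s >= 6] → minor
call_id=610: disposition='wrong_num' → inner[ELSE] → bronze
call_id=611: disposition='callback' → inner[wait_s >= 6] → minor

flag, minor, flag, flag, flag, major, skip, flag, flag, minor, bronze, minor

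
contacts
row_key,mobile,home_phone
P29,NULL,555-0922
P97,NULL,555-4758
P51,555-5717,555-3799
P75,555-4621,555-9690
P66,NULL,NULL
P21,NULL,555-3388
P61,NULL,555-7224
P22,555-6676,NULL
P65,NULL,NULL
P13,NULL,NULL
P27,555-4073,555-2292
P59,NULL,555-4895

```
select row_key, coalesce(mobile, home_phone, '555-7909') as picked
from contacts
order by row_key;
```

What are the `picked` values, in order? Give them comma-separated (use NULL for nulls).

row_key=P13: mobile=NULL, home_phone=NULL, → literal 555-7909 → 555-7909
row_key=P21: mobile=NULL, home_phone=555-3388 → 555-3388
row_key=P22: mobile=555-6676 → 555-6676
row_key=P27: mobile=555-4073 → 555-4073
row_key=P29: mobile=NULL, home_phone=555-0922 → 555-0922
row_key=P51: mobile=555-5717 → 555-5717
row_key=P59: mobile=NULL, home_phone=555-4895 → 555-4895
row_key=P61: mobile=NULL, home_phone=555-7224 → 555-7224
row_key=P65: mobile=NULL, home_phone=NULL, → literal 555-7909 → 555-7909
row_key=P66: mobile=NULL, home_phone=NULL, → literal 555-7909 → 555-7909
row_key=P75: mobile=555-4621 → 555-4621
row_key=P97: mobile=NULL, home_phone=555-4758 → 555-4758

555-7909, 555-3388, 555-6676, 555-4073, 555-0922, 555-5717, 555-4895, 555-7224, 555-7909, 555-7909, 555-4621, 555-4758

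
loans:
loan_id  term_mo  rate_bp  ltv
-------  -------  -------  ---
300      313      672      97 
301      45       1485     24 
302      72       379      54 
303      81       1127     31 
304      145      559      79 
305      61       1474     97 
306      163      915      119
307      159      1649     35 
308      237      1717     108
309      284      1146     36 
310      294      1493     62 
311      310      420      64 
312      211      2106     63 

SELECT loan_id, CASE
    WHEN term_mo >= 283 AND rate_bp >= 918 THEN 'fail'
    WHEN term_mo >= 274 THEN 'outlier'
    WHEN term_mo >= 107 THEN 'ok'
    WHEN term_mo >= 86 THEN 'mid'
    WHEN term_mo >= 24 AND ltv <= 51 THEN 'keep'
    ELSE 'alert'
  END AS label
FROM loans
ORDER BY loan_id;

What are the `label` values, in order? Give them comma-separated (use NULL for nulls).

outlier, keep, alert, keep, ok, alert, ok, ok, ok, fail, fail, outlier, ok

loan_id=300: term_mo >= 274 → outlier
loan_id=301: term_mo >= 24 AND ltv <= 51 → keep
loan_id=302: ELSE → alert
loan_id=303: term_mo >= 24 AND ltv <= 51 → keep
loan_id=304: term_mo >= 107 → ok
loan_id=305: ELSE → alert
loan_id=306: term_mo >= 107 → ok
loan_id=307: term_mo >= 107 → ok
loan_id=308: term_mo >= 107 → ok
loan_id=309: term_mo >= 283 AND rate_bp >= 918 → fail
loan_id=310: term_mo >= 283 AND rate_bp >= 918 → fail
loan_id=311: term_mo >= 274 → outlier
loan_id=312: term_mo >= 107 → ok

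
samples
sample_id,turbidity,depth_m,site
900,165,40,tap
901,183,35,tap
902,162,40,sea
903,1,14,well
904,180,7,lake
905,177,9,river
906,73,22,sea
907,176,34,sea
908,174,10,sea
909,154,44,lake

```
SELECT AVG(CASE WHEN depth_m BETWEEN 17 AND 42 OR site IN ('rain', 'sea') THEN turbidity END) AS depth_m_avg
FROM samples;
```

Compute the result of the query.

155.5

sample_id=900: ✓ → 165
sample_id=901: ✓ → 183
sample_id=902: ✓ → 162
sample_id=903: ✗
sample_id=904: ✗
sample_id=905: ✗
sample_id=906: ✓ → 73
sample_id=907: ✓ → 176
sample_id=908: ✓ → 174
sample_id=909: ✗
depth_m_avg = (165 + 183 + 162 + 73 + 176 + 174) / 6 = 155.5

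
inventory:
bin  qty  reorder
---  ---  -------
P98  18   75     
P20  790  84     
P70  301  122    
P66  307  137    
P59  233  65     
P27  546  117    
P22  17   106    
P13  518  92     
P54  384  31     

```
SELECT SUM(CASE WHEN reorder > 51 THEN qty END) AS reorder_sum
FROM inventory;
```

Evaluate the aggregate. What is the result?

bin=P98: ✓ → 18
bin=P20: ✓ → 790
bin=P70: ✓ → 301
bin=P66: ✓ → 307
bin=P59: ✓ → 233
bin=P27: ✓ → 546
bin=P22: ✓ → 17
bin=P13: ✓ → 518
bin=P54: ✗
reorder_sum = 18 + 790 + 301 + 307 + 233 + 546 + 17 + 518 = 2730

2730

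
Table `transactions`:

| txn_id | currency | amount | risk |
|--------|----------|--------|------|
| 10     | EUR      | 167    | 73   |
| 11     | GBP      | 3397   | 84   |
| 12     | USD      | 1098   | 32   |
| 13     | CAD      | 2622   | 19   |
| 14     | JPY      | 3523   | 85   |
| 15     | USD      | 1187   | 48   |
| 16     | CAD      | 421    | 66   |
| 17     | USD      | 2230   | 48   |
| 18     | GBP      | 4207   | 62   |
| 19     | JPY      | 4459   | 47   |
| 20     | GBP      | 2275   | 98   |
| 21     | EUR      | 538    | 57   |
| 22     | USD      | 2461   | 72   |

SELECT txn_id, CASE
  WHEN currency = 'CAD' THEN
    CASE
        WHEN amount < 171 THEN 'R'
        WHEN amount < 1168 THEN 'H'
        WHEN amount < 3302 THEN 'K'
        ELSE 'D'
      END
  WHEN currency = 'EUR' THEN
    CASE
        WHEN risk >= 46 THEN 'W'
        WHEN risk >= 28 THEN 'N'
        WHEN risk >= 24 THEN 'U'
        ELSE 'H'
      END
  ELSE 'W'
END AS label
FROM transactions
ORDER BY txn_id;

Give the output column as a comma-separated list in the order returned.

txn_id=10: currency='EUR' → inner[risk >= 46] → W
txn_id=11: currency='GBP' → outer ELSE → W
txn_id=12: currency='USD' → outer ELSE → W
txn_id=13: currency='CAD' → inner[amount < 3302] → K
txn_id=14: currency='JPY' → outer ELSE → W
txn_id=15: currency='USD' → outer ELSE → W
txn_id=16: currency='CAD' → inner[amount < 1168] → H
txn_id=17: currency='USD' → outer ELSE → W
txn_id=18: currency='GBP' → outer ELSE → W
txn_id=19: currency='JPY' → outer ELSE → W
txn_id=20: currency='GBP' → outer ELSE → W
txn_id=21: currency='EUR' → inner[risk >= 46] → W
txn_id=22: currency='USD' → outer ELSE → W

W, W, W, K, W, W, H, W, W, W, W, W, W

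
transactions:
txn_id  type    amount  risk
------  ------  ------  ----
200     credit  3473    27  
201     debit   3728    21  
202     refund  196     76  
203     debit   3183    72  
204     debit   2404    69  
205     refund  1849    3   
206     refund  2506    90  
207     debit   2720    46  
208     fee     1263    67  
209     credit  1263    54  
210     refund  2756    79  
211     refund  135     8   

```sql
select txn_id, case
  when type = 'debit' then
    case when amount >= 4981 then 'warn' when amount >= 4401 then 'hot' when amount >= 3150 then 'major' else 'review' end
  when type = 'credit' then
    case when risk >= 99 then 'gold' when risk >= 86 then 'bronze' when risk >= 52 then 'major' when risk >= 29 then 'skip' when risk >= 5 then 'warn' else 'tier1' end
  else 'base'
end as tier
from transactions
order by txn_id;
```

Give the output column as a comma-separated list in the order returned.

txn_id=200: type='credit' → inner[risk >= 5] → warn
txn_id=201: type='debit' → inner[amount >= 3150] → major
txn_id=202: type='refund' → outer ELSE → base
txn_id=203: type='debit' → inner[amount >= 3150] → major
txn_id=204: type='debit' → inner[ELSE] → review
txn_id=205: type='refund' → outer ELSE → base
txn_id=206: type='refund' → outer ELSE → base
txn_id=207: type='debit' → inner[ELSE] → review
txn_id=208: type='fee' → outer ELSE → base
txn_id=209: type='credit' → inner[risk >= 52] → major
txn_id=210: type='refund' → outer ELSE → base
txn_id=211: type='refund' → outer ELSE → base

warn, major, base, major, review, base, base, review, base, major, base, base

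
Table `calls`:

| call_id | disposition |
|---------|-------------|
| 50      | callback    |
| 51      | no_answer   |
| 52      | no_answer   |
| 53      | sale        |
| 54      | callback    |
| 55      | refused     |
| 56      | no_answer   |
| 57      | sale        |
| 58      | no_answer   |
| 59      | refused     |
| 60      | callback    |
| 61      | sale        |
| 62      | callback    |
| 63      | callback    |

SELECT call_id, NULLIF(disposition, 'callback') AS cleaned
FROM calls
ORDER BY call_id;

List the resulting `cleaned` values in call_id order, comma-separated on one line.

NULL, no_answer, no_answer, sale, NULL, refused, no_answer, sale, no_answer, refused, NULL, sale, NULL, NULL

call_id=50: disposition=callback vs callback: equal → NULL
call_id=51: disposition=no_answer vs callback: differ → no_answer
call_id=52: disposition=no_answer vs callback: differ → no_answer
call_id=53: disposition=sale vs callback: differ → sale
call_id=54: disposition=callback vs callback: equal → NULL
call_id=55: disposition=refused vs callback: differ → refused
call_id=56: disposition=no_answer vs callback: differ → no_answer
call_id=57: disposition=sale vs callback: differ → sale
call_id=58: disposition=no_answer vs callback: differ → no_answer
call_id=59: disposition=refused vs callback: differ → refused
call_id=60: disposition=callback vs callback: equal → NULL
call_id=61: disposition=sale vs callback: differ → sale
call_id=62: disposition=callback vs callback: equal → NULL
call_id=63: disposition=callback vs callback: equal → NULL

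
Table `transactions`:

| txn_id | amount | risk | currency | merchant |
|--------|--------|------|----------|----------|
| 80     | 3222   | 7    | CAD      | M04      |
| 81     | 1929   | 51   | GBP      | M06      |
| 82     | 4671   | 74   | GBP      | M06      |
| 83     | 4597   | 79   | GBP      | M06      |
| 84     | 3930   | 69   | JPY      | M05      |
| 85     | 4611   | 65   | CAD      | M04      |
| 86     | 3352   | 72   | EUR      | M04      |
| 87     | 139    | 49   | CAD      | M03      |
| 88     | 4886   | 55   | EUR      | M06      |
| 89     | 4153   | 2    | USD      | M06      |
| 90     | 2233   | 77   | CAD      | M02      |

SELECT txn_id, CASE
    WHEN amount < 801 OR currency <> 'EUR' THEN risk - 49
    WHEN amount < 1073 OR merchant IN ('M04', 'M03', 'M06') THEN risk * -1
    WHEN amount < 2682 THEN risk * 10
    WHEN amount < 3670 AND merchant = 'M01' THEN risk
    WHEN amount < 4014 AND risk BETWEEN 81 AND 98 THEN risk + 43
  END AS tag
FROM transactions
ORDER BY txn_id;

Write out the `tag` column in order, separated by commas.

-42, 2, 25, 30, 20, 16, -72, 0, -55, -47, 28

txn_id=80: amount < 801 OR currency <> 'EUR' → -42
txn_id=81: amount < 801 OR currency <> 'EUR' → 2
txn_id=82: amount < 801 OR currency <> 'EUR' → 25
txn_id=83: amount < 801 OR currency <> 'EUR' → 30
txn_id=84: amount < 801 OR currency <> 'EUR' → 20
txn_id=85: amount < 801 OR currency <> 'EUR' → 16
txn_id=86: amount < 1073 OR merchant IN ('M04', 'M03', 'M06') → -72
txn_id=87: amount < 801 OR currency <> 'EUR' → 0
txn_id=88: amount < 1073 OR merchant IN ('M04', 'M03', 'M06') → -55
txn_id=89: amount < 801 OR currency <> 'EUR' → -47
txn_id=90: amount < 801 OR currency <> 'EUR' → 28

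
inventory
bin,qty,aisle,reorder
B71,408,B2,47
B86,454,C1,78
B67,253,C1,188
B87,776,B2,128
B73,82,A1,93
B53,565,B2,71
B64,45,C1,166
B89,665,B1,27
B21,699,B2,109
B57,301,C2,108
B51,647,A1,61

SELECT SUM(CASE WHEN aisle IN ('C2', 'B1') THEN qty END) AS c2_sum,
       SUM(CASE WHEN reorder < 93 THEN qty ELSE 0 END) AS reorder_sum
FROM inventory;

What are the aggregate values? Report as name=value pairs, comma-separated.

[c2_sum: aisle IN ('C2', 'B1')]
bin=B71: ✗
bin=B86: ✗
bin=B67: ✗
bin=B87: ✗
bin=B73: ✗
bin=B53: ✗
bin=B64: ✗
bin=B89: ✓ → 665
bin=B21: ✗
bin=B57: ✓ → 301
bin=B51: ✗
c2_sum = 665 + 301 = 966
—
[reorder_sum: reorder < 93]
bin=B71: ✓ → 408
bin=B86: ✓ → 454
bin=B67: ✗
bin=B87: ✗
bin=B73: ✗
bin=B53: ✓ → 565
bin=B64: ✗
bin=B89: ✓ → 665
bin=B21: ✗
bin=B57: ✗
bin=B51: ✓ → 647
reorder_sum = 408 + 454 + 565 + 665 + 647 = 2739

c2_sum=966, reorder_sum=2739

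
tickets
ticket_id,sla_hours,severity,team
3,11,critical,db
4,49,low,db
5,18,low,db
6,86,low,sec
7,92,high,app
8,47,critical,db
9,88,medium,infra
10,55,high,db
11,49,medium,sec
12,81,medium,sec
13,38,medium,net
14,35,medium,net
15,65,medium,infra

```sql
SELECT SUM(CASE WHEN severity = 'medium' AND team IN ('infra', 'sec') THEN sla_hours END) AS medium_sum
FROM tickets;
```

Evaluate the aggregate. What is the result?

283

ticket_id=3: ✗
ticket_id=4: ✗
ticket_id=5: ✗
ticket_id=6: ✗
ticket_id=7: ✗
ticket_id=8: ✗
ticket_id=9: ✓ → 88
ticket_id=10: ✗
ticket_id=11: ✓ → 49
ticket_id=12: ✓ → 81
ticket_id=13: ✗
ticket_id=14: ✗
ticket_id=15: ✓ → 65
medium_sum = 88 + 49 + 81 + 65 = 283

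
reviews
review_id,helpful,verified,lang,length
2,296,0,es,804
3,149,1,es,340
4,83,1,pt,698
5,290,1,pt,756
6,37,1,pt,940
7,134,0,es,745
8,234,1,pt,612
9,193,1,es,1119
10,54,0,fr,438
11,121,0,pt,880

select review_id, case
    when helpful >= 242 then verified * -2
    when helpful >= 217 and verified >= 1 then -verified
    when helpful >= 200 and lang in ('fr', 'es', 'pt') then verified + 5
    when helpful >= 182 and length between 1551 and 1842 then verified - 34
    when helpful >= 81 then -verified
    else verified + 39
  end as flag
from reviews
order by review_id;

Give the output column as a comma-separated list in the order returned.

0, -1, -1, -2, 40, 0, -1, -1, 39, 0

review_id=2: helpful >= 242 → 0
review_id=3: helpful >= 81 → -1
review_id=4: helpful >= 81 → -1
review_id=5: helpful >= 242 → -2
review_id=6: ELSE → 40
review_id=7: helpful >= 81 → 0
review_id=8: helpful >= 217 and verified >= 1 → -1
review_id=9: helpful >= 81 → -1
review_id=10: ELSE → 39
review_id=11: helpful >= 81 → 0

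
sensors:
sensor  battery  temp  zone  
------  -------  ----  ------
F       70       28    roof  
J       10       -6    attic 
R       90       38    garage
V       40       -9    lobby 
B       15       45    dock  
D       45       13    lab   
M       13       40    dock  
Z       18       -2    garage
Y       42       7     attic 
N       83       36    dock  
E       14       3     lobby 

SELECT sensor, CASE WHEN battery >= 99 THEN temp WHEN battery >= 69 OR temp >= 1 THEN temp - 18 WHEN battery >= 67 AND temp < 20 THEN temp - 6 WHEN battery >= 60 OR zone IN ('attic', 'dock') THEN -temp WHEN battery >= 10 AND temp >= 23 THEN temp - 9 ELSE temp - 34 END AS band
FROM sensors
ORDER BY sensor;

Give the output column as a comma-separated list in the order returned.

27, -5, -15, 10, 6, 22, 18, 20, -43, -11, -36

sensor=B: battery >= 69 OR temp >= 1 → 27
sensor=D: battery >= 69 OR temp >= 1 → -5
sensor=E: battery >= 69 OR temp >= 1 → -15
sensor=F: battery >= 69 OR temp >= 1 → 10
sensor=J: battery >= 60 OR zone IN ('attic', 'dock') → 6
sensor=M: battery >= 69 OR temp >= 1 → 22
sensor=N: battery >= 69 OR temp >= 1 → 18
sensor=R: battery >= 69 OR temp >= 1 → 20
sensor=V: ELSE → -43
sensor=Y: battery >= 69 OR temp >= 1 → -11
sensor=Z: ELSE → -36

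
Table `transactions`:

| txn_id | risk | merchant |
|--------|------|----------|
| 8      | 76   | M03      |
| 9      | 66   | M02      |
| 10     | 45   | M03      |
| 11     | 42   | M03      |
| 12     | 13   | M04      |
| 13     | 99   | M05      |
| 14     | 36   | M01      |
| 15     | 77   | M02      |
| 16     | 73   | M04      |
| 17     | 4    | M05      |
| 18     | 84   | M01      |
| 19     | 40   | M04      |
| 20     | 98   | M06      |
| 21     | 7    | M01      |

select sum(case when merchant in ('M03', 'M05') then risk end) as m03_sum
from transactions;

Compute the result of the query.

266

txn_id=8: ✓ → 76
txn_id=9: ✗
txn_id=10: ✓ → 45
txn_id=11: ✓ → 42
txn_id=12: ✗
txn_id=13: ✓ → 99
txn_id=14: ✗
txn_id=15: ✗
txn_id=16: ✗
txn_id=17: ✓ → 4
txn_id=18: ✗
txn_id=19: ✗
txn_id=20: ✗
txn_id=21: ✗
m03_sum = 76 + 45 + 42 + 99 + 4 = 266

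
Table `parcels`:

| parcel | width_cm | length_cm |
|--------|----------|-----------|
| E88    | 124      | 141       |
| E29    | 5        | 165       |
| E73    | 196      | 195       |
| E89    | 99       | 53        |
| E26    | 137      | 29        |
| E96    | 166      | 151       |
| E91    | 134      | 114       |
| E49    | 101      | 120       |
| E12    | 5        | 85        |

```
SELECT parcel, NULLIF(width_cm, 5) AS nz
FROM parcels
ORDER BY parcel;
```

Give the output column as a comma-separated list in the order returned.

parcel=E12: width_cm=5 vs 5: equal → NULL
parcel=E26: width_cm=137 vs 5: differ → 137
parcel=E29: width_cm=5 vs 5: equal → NULL
parcel=E49: width_cm=101 vs 5: differ → 101
parcel=E73: width_cm=196 vs 5: differ → 196
parcel=E88: width_cm=124 vs 5: differ → 124
parcel=E89: width_cm=99 vs 5: differ → 99
parcel=E91: width_cm=134 vs 5: differ → 134
parcel=E96: width_cm=166 vs 5: differ → 166

NULL, 137, NULL, 101, 196, 124, 99, 134, 166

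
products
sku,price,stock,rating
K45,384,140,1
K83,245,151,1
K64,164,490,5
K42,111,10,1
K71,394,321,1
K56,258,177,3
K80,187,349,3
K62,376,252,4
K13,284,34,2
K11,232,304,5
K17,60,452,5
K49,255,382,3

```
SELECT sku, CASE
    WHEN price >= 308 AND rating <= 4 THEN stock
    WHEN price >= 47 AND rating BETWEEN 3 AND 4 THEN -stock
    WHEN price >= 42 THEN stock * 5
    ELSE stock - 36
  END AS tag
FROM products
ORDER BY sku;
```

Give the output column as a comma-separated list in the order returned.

sku=K11: price >= 42 → 1520
sku=K13: price >= 42 → 170
sku=K17: price >= 42 → 2260
sku=K42: price >= 42 → 50
sku=K45: price >= 308 AND rating <= 4 → 140
sku=K49: price >= 47 AND rating BETWEEN 3 AND 4 → -382
sku=K56: price >= 47 AND rating BETWEEN 3 AND 4 → -177
sku=K62: price >= 308 AND rating <= 4 → 252
sku=K64: price >= 42 → 2450
sku=K71: price >= 308 AND rating <= 4 → 321
sku=K80: price >= 47 AND rating BETWEEN 3 AND 4 → -349
sku=K83: price >= 42 → 755

1520, 170, 2260, 50, 140, -382, -177, 252, 2450, 321, -349, 755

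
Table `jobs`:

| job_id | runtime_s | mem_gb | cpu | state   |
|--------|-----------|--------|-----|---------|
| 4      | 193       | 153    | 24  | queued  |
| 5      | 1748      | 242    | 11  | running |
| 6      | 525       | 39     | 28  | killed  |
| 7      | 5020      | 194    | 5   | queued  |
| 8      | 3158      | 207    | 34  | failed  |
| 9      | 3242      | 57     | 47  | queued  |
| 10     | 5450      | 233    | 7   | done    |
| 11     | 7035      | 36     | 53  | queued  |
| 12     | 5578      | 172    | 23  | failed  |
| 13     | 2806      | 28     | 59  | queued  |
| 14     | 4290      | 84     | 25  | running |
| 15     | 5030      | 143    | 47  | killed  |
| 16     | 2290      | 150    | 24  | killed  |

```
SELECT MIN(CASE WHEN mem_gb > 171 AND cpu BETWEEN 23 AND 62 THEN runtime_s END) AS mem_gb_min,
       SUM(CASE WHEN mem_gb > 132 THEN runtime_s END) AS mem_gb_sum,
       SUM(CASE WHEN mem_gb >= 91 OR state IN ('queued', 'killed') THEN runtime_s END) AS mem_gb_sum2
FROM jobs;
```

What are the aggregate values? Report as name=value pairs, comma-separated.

[mem_gb_min: mem_gb > 171 AND cpu BETWEEN 23 AND 62]
job_id=4: ✗
job_id=5: ✗
job_id=6: ✗
job_id=7: ✗
job_id=8: ✓ → 3158
job_id=9: ✗
job_id=10: ✗
job_id=11: ✗
job_id=12: ✓ → 5578
job_id=13: ✗
job_id=14: ✗
job_id=15: ✗
job_id=16: ✗
mem_gb_min = MIN(3158, 5578) = 3158
—
[mem_gb_sum: mem_gb > 132]
job_id=4: ✓ → 193
job_id=5: ✓ → 1748
job_id=6: ✗
job_id=7: ✓ → 5020
job_id=8: ✓ → 3158
job_id=9: ✗
job_id=10: ✓ → 5450
job_id=11: ✗
job_id=12: ✓ → 5578
job_id=13: ✗
job_id=14: ✗
job_id=15: ✓ → 5030
job_id=16: ✓ → 2290
mem_gb_sum = 193 + 1748 + 5020 + 3158 + 5450 + 5578 + 5030 + 2290 = 28467
—
[mem_gb_sum2: mem_gb >= 91 OR state IN ('queued', 'killed')]
job_id=4: ✓ → 193
job_id=5: ✓ → 1748
job_id=6: ✓ → 525
job_id=7: ✓ → 5020
job_id=8: ✓ → 3158
job_id=9: ✓ → 3242
job_id=10: ✓ → 5450
job_id=11: ✓ → 7035
job_id=12: ✓ → 5578
job_id=13: ✓ → 2806
job_id=14: ✗
job_id=15: ✓ → 5030
job_id=16: ✓ → 2290
mem_gb_sum2 = 193 + 1748 + 525 + 5020 + 3158 + 3242 + 5450 + 7035 + 5578 + 2806 + 5030 + 2290 = 42075

mem_gb_min=3158, mem_gb_sum=28467, mem_gb_sum2=42075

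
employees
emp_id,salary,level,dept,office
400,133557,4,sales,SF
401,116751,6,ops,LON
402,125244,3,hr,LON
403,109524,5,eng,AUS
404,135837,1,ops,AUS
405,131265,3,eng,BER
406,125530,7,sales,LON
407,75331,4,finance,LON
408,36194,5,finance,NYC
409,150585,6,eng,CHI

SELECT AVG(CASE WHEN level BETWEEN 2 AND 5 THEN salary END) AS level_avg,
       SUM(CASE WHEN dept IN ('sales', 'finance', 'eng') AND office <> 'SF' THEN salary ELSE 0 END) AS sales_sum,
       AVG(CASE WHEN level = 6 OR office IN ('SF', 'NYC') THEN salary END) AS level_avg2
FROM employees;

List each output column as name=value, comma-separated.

[level_avg: level BETWEEN 2 AND 5]
emp_id=400: ✓ → 133557
emp_id=401: ✗
emp_id=402: ✓ → 125244
emp_id=403: ✓ → 109524
emp_id=404: ✗
emp_id=405: ✓ → 131265
emp_id=406: ✗
emp_id=407: ✓ → 75331
emp_id=408: ✓ → 36194
emp_id=409: ✗
level_avg = (133557 + 125244 + 109524 + 131265 + 75331 + 36194) / 6 = 101852.5
—
[sales_sum: dept IN ('sales', 'finance', 'eng') AND office <> 'SF']
emp_id=400: ✗
emp_id=401: ✗
emp_id=402: ✗
emp_id=403: ✓ → 109524
emp_id=404: ✗
emp_id=405: ✓ → 131265
emp_id=406: ✓ → 125530
emp_id=407: ✓ → 75331
emp_id=408: ✓ → 36194
emp_id=409: ✓ → 150585
sales_sum = 109524 + 131265 + 125530 + 75331 + 36194 + 150585 = 628429
—
[level_avg2: level = 6 OR office IN ('SF', 'NYC')]
emp_id=400: ✓ → 133557
emp_id=401: ✓ → 116751
emp_id=402: ✗
emp_id=403: ✗
emp_id=404: ✗
emp_id=405: ✗
emp_id=406: ✗
emp_id=407: ✗
emp_id=408: ✓ → 36194
emp_id=409: ✓ → 150585
level_avg2 = (133557 + 116751 + 36194 + 150585) / 4 = 109271.75

level_avg=101852.5, sales_sum=628429, level_avg2=109271.75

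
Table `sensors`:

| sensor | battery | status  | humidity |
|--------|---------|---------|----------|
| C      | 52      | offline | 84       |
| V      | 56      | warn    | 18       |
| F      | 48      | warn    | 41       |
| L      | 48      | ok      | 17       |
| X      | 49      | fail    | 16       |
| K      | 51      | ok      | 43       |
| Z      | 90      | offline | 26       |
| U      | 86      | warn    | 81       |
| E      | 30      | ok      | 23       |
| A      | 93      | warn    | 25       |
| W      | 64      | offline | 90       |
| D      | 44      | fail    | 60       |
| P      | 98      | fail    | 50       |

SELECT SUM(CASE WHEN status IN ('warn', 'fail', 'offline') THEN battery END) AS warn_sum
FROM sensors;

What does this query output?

sensor=C: ✓ → 52
sensor=V: ✓ → 56
sensor=F: ✓ → 48
sensor=L: ✗
sensor=X: ✓ → 49
sensor=K: ✗
sensor=Z: ✓ → 90
sensor=U: ✓ → 86
sensor=E: ✗
sensor=A: ✓ → 93
sensor=W: ✓ → 64
sensor=D: ✓ → 44
sensor=P: ✓ → 98
warn_sum = 52 + 56 + 48 + 49 + 90 + 86 + 93 + 64 + 44 + 98 = 680

680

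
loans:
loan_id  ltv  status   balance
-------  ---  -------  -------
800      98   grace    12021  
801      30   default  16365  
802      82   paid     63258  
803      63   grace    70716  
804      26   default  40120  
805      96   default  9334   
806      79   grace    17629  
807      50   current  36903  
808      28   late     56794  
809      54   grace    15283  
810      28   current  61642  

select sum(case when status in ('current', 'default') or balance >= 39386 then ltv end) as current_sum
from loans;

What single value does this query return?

loan_id=800: ✗
loan_id=801: ✓ → 30
loan_id=802: ✓ → 82
loan_id=803: ✓ → 63
loan_id=804: ✓ → 26
loan_id=805: ✓ → 96
loan_id=806: ✗
loan_id=807: ✓ → 50
loan_id=808: ✓ → 28
loan_id=809: ✗
loan_id=810: ✓ → 28
current_sum = 30 + 82 + 63 + 26 + 96 + 50 + 28 + 28 = 403

403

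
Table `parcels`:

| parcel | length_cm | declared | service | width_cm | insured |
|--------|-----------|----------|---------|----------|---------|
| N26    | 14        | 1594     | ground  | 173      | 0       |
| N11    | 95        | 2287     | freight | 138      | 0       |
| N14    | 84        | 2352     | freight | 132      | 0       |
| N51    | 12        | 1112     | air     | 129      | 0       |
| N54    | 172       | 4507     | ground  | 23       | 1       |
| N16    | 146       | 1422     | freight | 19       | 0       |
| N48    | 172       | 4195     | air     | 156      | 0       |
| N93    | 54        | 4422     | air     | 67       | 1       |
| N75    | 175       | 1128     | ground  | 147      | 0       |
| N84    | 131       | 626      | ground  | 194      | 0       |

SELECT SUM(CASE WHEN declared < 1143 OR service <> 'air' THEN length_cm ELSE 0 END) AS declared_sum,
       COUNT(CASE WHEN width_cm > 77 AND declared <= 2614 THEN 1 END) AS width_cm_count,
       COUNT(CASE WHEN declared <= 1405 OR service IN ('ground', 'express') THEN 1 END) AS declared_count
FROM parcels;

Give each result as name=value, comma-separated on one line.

[declared_sum: declared < 1143 OR service <> 'air']
parcel=N26: ✓ → 14
parcel=N11: ✓ → 95
parcel=N14: ✓ → 84
parcel=N51: ✓ → 12
parcel=N54: ✓ → 172
parcel=N16: ✓ → 146
parcel=N48: ✗
parcel=N93: ✗
parcel=N75: ✓ → 175
parcel=N84: ✓ → 131
declared_sum = 14 + 95 + 84 + 12 + 172 + 146 + 175 + 131 = 829
—
[width_cm_count: width_cm > 77 AND declared <= 2614]
parcel=N26: ✓ → 1
parcel=N11: ✓ → 1
parcel=N14: ✓ → 1
parcel=N51: ✓ → 1
parcel=N54: ✗
parcel=N16: ✗
parcel=N48: ✗
parcel=N93: ✗
parcel=N75: ✓ → 1
parcel=N84: ✓ → 1
width_cm_count = COUNT(1, 1, 1, 1, 1, 1) = 6
—
[declared_count: declared <= 1405 OR service IN ('ground', 'express')]
parcel=N26: ✓ → 1
parcel=N11: ✗
parcel=N14: ✗
parcel=N51: ✓ → 1
parcel=N54: ✓ → 1
parcel=N16: ✗
parcel=N48: ✗
parcel=N93: ✗
parcel=N75: ✓ → 1
parcel=N84: ✓ → 1
declared_count = COUNT(1, 1, 1, 1, 1) = 5

declared_sum=829, width_cm_count=6, declared_count=5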